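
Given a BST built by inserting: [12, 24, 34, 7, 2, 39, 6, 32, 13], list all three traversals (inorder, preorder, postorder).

Tree insertion order: [12, 24, 34, 7, 2, 39, 6, 32, 13]
Tree (level-order array): [12, 7, 24, 2, None, 13, 34, None, 6, None, None, 32, 39]
Inorder (L, root, R): [2, 6, 7, 12, 13, 24, 32, 34, 39]
Preorder (root, L, R): [12, 7, 2, 6, 24, 13, 34, 32, 39]
Postorder (L, R, root): [6, 2, 7, 13, 32, 39, 34, 24, 12]


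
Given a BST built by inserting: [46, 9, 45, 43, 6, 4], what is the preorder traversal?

Tree insertion order: [46, 9, 45, 43, 6, 4]
Tree (level-order array): [46, 9, None, 6, 45, 4, None, 43]
Preorder traversal: [46, 9, 6, 4, 45, 43]


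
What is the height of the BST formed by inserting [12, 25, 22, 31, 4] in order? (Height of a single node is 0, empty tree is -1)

Insertion order: [12, 25, 22, 31, 4]
Tree (level-order array): [12, 4, 25, None, None, 22, 31]
Compute height bottom-up (empty subtree = -1):
  height(4) = 1 + max(-1, -1) = 0
  height(22) = 1 + max(-1, -1) = 0
  height(31) = 1 + max(-1, -1) = 0
  height(25) = 1 + max(0, 0) = 1
  height(12) = 1 + max(0, 1) = 2
Height = 2


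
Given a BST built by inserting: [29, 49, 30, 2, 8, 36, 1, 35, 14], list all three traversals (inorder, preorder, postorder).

Tree insertion order: [29, 49, 30, 2, 8, 36, 1, 35, 14]
Tree (level-order array): [29, 2, 49, 1, 8, 30, None, None, None, None, 14, None, 36, None, None, 35]
Inorder (L, root, R): [1, 2, 8, 14, 29, 30, 35, 36, 49]
Preorder (root, L, R): [29, 2, 1, 8, 14, 49, 30, 36, 35]
Postorder (L, R, root): [1, 14, 8, 2, 35, 36, 30, 49, 29]


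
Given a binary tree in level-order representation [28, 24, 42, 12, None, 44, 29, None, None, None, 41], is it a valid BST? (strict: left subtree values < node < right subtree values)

Level-order array: [28, 24, 42, 12, None, 44, 29, None, None, None, 41]
Validate using subtree bounds (lo, hi): at each node, require lo < value < hi,
then recurse left with hi=value and right with lo=value.
Preorder trace (stopping at first violation):
  at node 28 with bounds (-inf, +inf): OK
  at node 24 with bounds (-inf, 28): OK
  at node 12 with bounds (-inf, 24): OK
  at node 42 with bounds (28, +inf): OK
  at node 44 with bounds (28, 42): VIOLATION
Node 44 violates its bound: not (28 < 44 < 42).
Result: Not a valid BST


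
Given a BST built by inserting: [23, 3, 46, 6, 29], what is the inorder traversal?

Tree insertion order: [23, 3, 46, 6, 29]
Tree (level-order array): [23, 3, 46, None, 6, 29]
Inorder traversal: [3, 6, 23, 29, 46]


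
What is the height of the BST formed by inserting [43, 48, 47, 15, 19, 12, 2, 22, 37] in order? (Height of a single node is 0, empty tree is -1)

Insertion order: [43, 48, 47, 15, 19, 12, 2, 22, 37]
Tree (level-order array): [43, 15, 48, 12, 19, 47, None, 2, None, None, 22, None, None, None, None, None, 37]
Compute height bottom-up (empty subtree = -1):
  height(2) = 1 + max(-1, -1) = 0
  height(12) = 1 + max(0, -1) = 1
  height(37) = 1 + max(-1, -1) = 0
  height(22) = 1 + max(-1, 0) = 1
  height(19) = 1 + max(-1, 1) = 2
  height(15) = 1 + max(1, 2) = 3
  height(47) = 1 + max(-1, -1) = 0
  height(48) = 1 + max(0, -1) = 1
  height(43) = 1 + max(3, 1) = 4
Height = 4


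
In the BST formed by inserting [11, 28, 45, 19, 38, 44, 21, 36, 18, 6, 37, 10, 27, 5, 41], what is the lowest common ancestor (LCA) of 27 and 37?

Tree insertion order: [11, 28, 45, 19, 38, 44, 21, 36, 18, 6, 37, 10, 27, 5, 41]
Tree (level-order array): [11, 6, 28, 5, 10, 19, 45, None, None, None, None, 18, 21, 38, None, None, None, None, 27, 36, 44, None, None, None, 37, 41]
In a BST, the LCA of p=27, q=37 is the first node v on the
root-to-leaf path with p <= v <= q (go left if both < v, right if both > v).
Walk from root:
  at 11: both 27 and 37 > 11, go right
  at 28: 27 <= 28 <= 37, this is the LCA
LCA = 28


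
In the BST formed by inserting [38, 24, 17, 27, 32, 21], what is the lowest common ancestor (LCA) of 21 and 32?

Tree insertion order: [38, 24, 17, 27, 32, 21]
Tree (level-order array): [38, 24, None, 17, 27, None, 21, None, 32]
In a BST, the LCA of p=21, q=32 is the first node v on the
root-to-leaf path with p <= v <= q (go left if both < v, right if both > v).
Walk from root:
  at 38: both 21 and 32 < 38, go left
  at 24: 21 <= 24 <= 32, this is the LCA
LCA = 24


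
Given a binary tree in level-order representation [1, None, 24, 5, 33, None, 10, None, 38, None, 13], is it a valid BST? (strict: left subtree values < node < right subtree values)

Level-order array: [1, None, 24, 5, 33, None, 10, None, 38, None, 13]
Validate using subtree bounds (lo, hi): at each node, require lo < value < hi,
then recurse left with hi=value and right with lo=value.
Preorder trace (stopping at first violation):
  at node 1 with bounds (-inf, +inf): OK
  at node 24 with bounds (1, +inf): OK
  at node 5 with bounds (1, 24): OK
  at node 10 with bounds (5, 24): OK
  at node 13 with bounds (10, 24): OK
  at node 33 with bounds (24, +inf): OK
  at node 38 with bounds (33, +inf): OK
No violation found at any node.
Result: Valid BST


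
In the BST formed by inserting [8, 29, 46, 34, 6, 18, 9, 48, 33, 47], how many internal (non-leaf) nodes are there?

Tree built from: [8, 29, 46, 34, 6, 18, 9, 48, 33, 47]
Tree (level-order array): [8, 6, 29, None, None, 18, 46, 9, None, 34, 48, None, None, 33, None, 47]
Rule: An internal node has at least one child.
Per-node child counts:
  node 8: 2 child(ren)
  node 6: 0 child(ren)
  node 29: 2 child(ren)
  node 18: 1 child(ren)
  node 9: 0 child(ren)
  node 46: 2 child(ren)
  node 34: 1 child(ren)
  node 33: 0 child(ren)
  node 48: 1 child(ren)
  node 47: 0 child(ren)
Matching nodes: [8, 29, 18, 46, 34, 48]
Count of internal (non-leaf) nodes: 6


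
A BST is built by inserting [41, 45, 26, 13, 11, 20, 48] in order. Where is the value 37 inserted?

Starting tree (level order): [41, 26, 45, 13, None, None, 48, 11, 20]
Insertion path: 41 -> 26
Result: insert 37 as right child of 26
Final tree (level order): [41, 26, 45, 13, 37, None, 48, 11, 20]


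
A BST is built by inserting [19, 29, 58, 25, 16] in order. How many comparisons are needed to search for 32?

Search path for 32: 19 -> 29 -> 58
Found: False
Comparisons: 3


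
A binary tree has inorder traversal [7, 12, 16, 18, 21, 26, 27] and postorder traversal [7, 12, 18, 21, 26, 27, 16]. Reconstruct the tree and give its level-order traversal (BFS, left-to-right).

Inorder:   [7, 12, 16, 18, 21, 26, 27]
Postorder: [7, 12, 18, 21, 26, 27, 16]
Algorithm: postorder visits root last, so walk postorder right-to-left;
each value is the root of the current inorder slice — split it at that
value, recurse on the right subtree first, then the left.
Recursive splits:
  root=16; inorder splits into left=[7, 12], right=[18, 21, 26, 27]
  root=27; inorder splits into left=[18, 21, 26], right=[]
  root=26; inorder splits into left=[18, 21], right=[]
  root=21; inorder splits into left=[18], right=[]
  root=18; inorder splits into left=[], right=[]
  root=12; inorder splits into left=[7], right=[]
  root=7; inorder splits into left=[], right=[]
Reconstructed level-order: [16, 12, 27, 7, 26, 21, 18]


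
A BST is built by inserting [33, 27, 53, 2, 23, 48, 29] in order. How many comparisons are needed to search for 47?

Search path for 47: 33 -> 53 -> 48
Found: False
Comparisons: 3


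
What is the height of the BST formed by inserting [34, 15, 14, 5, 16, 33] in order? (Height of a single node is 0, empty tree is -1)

Insertion order: [34, 15, 14, 5, 16, 33]
Tree (level-order array): [34, 15, None, 14, 16, 5, None, None, 33]
Compute height bottom-up (empty subtree = -1):
  height(5) = 1 + max(-1, -1) = 0
  height(14) = 1 + max(0, -1) = 1
  height(33) = 1 + max(-1, -1) = 0
  height(16) = 1 + max(-1, 0) = 1
  height(15) = 1 + max(1, 1) = 2
  height(34) = 1 + max(2, -1) = 3
Height = 3


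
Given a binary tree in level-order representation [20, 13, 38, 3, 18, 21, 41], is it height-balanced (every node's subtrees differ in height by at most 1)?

Tree (level-order array): [20, 13, 38, 3, 18, 21, 41]
Definition: a tree is height-balanced if, at every node, |h(left) - h(right)| <= 1 (empty subtree has height -1).
Bottom-up per-node check:
  node 3: h_left=-1, h_right=-1, diff=0 [OK], height=0
  node 18: h_left=-1, h_right=-1, diff=0 [OK], height=0
  node 13: h_left=0, h_right=0, diff=0 [OK], height=1
  node 21: h_left=-1, h_right=-1, diff=0 [OK], height=0
  node 41: h_left=-1, h_right=-1, diff=0 [OK], height=0
  node 38: h_left=0, h_right=0, diff=0 [OK], height=1
  node 20: h_left=1, h_right=1, diff=0 [OK], height=2
All nodes satisfy the balance condition.
Result: Balanced


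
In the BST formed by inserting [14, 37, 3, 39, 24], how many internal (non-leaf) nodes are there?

Tree built from: [14, 37, 3, 39, 24]
Tree (level-order array): [14, 3, 37, None, None, 24, 39]
Rule: An internal node has at least one child.
Per-node child counts:
  node 14: 2 child(ren)
  node 3: 0 child(ren)
  node 37: 2 child(ren)
  node 24: 0 child(ren)
  node 39: 0 child(ren)
Matching nodes: [14, 37]
Count of internal (non-leaf) nodes: 2


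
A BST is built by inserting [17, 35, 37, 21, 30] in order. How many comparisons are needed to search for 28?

Search path for 28: 17 -> 35 -> 21 -> 30
Found: False
Comparisons: 4


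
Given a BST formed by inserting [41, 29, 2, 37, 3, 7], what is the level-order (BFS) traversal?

Tree insertion order: [41, 29, 2, 37, 3, 7]
Tree (level-order array): [41, 29, None, 2, 37, None, 3, None, None, None, 7]
BFS from the root, enqueuing left then right child of each popped node:
  queue [41] -> pop 41, enqueue [29], visited so far: [41]
  queue [29] -> pop 29, enqueue [2, 37], visited so far: [41, 29]
  queue [2, 37] -> pop 2, enqueue [3], visited so far: [41, 29, 2]
  queue [37, 3] -> pop 37, enqueue [none], visited so far: [41, 29, 2, 37]
  queue [3] -> pop 3, enqueue [7], visited so far: [41, 29, 2, 37, 3]
  queue [7] -> pop 7, enqueue [none], visited so far: [41, 29, 2, 37, 3, 7]
Result: [41, 29, 2, 37, 3, 7]


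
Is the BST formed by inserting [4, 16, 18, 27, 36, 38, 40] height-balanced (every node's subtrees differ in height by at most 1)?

Tree (level-order array): [4, None, 16, None, 18, None, 27, None, 36, None, 38, None, 40]
Definition: a tree is height-balanced if, at every node, |h(left) - h(right)| <= 1 (empty subtree has height -1).
Bottom-up per-node check:
  node 40: h_left=-1, h_right=-1, diff=0 [OK], height=0
  node 38: h_left=-1, h_right=0, diff=1 [OK], height=1
  node 36: h_left=-1, h_right=1, diff=2 [FAIL (|-1-1|=2 > 1)], height=2
  node 27: h_left=-1, h_right=2, diff=3 [FAIL (|-1-2|=3 > 1)], height=3
  node 18: h_left=-1, h_right=3, diff=4 [FAIL (|-1-3|=4 > 1)], height=4
  node 16: h_left=-1, h_right=4, diff=5 [FAIL (|-1-4|=5 > 1)], height=5
  node 4: h_left=-1, h_right=5, diff=6 [FAIL (|-1-5|=6 > 1)], height=6
Node 36 violates the condition: |-1 - 1| = 2 > 1.
Result: Not balanced


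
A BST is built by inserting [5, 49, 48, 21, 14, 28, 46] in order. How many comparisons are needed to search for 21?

Search path for 21: 5 -> 49 -> 48 -> 21
Found: True
Comparisons: 4


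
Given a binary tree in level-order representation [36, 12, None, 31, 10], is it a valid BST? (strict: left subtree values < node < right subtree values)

Level-order array: [36, 12, None, 31, 10]
Validate using subtree bounds (lo, hi): at each node, require lo < value < hi,
then recurse left with hi=value and right with lo=value.
Preorder trace (stopping at first violation):
  at node 36 with bounds (-inf, +inf): OK
  at node 12 with bounds (-inf, 36): OK
  at node 31 with bounds (-inf, 12): VIOLATION
Node 31 violates its bound: not (-inf < 31 < 12).
Result: Not a valid BST


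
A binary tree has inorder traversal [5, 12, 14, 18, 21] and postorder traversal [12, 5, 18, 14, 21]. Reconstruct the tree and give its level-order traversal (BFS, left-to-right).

Inorder:   [5, 12, 14, 18, 21]
Postorder: [12, 5, 18, 14, 21]
Algorithm: postorder visits root last, so walk postorder right-to-left;
each value is the root of the current inorder slice — split it at that
value, recurse on the right subtree first, then the left.
Recursive splits:
  root=21; inorder splits into left=[5, 12, 14, 18], right=[]
  root=14; inorder splits into left=[5, 12], right=[18]
  root=18; inorder splits into left=[], right=[]
  root=5; inorder splits into left=[], right=[12]
  root=12; inorder splits into left=[], right=[]
Reconstructed level-order: [21, 14, 5, 18, 12]


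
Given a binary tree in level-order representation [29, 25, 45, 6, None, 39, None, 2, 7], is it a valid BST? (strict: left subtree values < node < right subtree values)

Level-order array: [29, 25, 45, 6, None, 39, None, 2, 7]
Validate using subtree bounds (lo, hi): at each node, require lo < value < hi,
then recurse left with hi=value and right with lo=value.
Preorder trace (stopping at first violation):
  at node 29 with bounds (-inf, +inf): OK
  at node 25 with bounds (-inf, 29): OK
  at node 6 with bounds (-inf, 25): OK
  at node 2 with bounds (-inf, 6): OK
  at node 7 with bounds (6, 25): OK
  at node 45 with bounds (29, +inf): OK
  at node 39 with bounds (29, 45): OK
No violation found at any node.
Result: Valid BST


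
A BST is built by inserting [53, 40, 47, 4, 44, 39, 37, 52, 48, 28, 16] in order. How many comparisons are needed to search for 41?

Search path for 41: 53 -> 40 -> 47 -> 44
Found: False
Comparisons: 4


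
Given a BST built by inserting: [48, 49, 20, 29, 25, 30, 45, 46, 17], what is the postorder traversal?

Tree insertion order: [48, 49, 20, 29, 25, 30, 45, 46, 17]
Tree (level-order array): [48, 20, 49, 17, 29, None, None, None, None, 25, 30, None, None, None, 45, None, 46]
Postorder traversal: [17, 25, 46, 45, 30, 29, 20, 49, 48]


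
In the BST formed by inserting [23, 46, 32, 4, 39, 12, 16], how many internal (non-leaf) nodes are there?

Tree built from: [23, 46, 32, 4, 39, 12, 16]
Tree (level-order array): [23, 4, 46, None, 12, 32, None, None, 16, None, 39]
Rule: An internal node has at least one child.
Per-node child counts:
  node 23: 2 child(ren)
  node 4: 1 child(ren)
  node 12: 1 child(ren)
  node 16: 0 child(ren)
  node 46: 1 child(ren)
  node 32: 1 child(ren)
  node 39: 0 child(ren)
Matching nodes: [23, 4, 12, 46, 32]
Count of internal (non-leaf) nodes: 5


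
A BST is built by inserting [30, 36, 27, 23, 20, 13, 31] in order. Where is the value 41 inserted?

Starting tree (level order): [30, 27, 36, 23, None, 31, None, 20, None, None, None, 13]
Insertion path: 30 -> 36
Result: insert 41 as right child of 36
Final tree (level order): [30, 27, 36, 23, None, 31, 41, 20, None, None, None, None, None, 13]


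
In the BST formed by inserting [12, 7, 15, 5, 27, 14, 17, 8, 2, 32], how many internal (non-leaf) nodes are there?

Tree built from: [12, 7, 15, 5, 27, 14, 17, 8, 2, 32]
Tree (level-order array): [12, 7, 15, 5, 8, 14, 27, 2, None, None, None, None, None, 17, 32]
Rule: An internal node has at least one child.
Per-node child counts:
  node 12: 2 child(ren)
  node 7: 2 child(ren)
  node 5: 1 child(ren)
  node 2: 0 child(ren)
  node 8: 0 child(ren)
  node 15: 2 child(ren)
  node 14: 0 child(ren)
  node 27: 2 child(ren)
  node 17: 0 child(ren)
  node 32: 0 child(ren)
Matching nodes: [12, 7, 5, 15, 27]
Count of internal (non-leaf) nodes: 5


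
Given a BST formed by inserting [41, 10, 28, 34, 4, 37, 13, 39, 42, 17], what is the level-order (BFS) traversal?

Tree insertion order: [41, 10, 28, 34, 4, 37, 13, 39, 42, 17]
Tree (level-order array): [41, 10, 42, 4, 28, None, None, None, None, 13, 34, None, 17, None, 37, None, None, None, 39]
BFS from the root, enqueuing left then right child of each popped node:
  queue [41] -> pop 41, enqueue [10, 42], visited so far: [41]
  queue [10, 42] -> pop 10, enqueue [4, 28], visited so far: [41, 10]
  queue [42, 4, 28] -> pop 42, enqueue [none], visited so far: [41, 10, 42]
  queue [4, 28] -> pop 4, enqueue [none], visited so far: [41, 10, 42, 4]
  queue [28] -> pop 28, enqueue [13, 34], visited so far: [41, 10, 42, 4, 28]
  queue [13, 34] -> pop 13, enqueue [17], visited so far: [41, 10, 42, 4, 28, 13]
  queue [34, 17] -> pop 34, enqueue [37], visited so far: [41, 10, 42, 4, 28, 13, 34]
  queue [17, 37] -> pop 17, enqueue [none], visited so far: [41, 10, 42, 4, 28, 13, 34, 17]
  queue [37] -> pop 37, enqueue [39], visited so far: [41, 10, 42, 4, 28, 13, 34, 17, 37]
  queue [39] -> pop 39, enqueue [none], visited so far: [41, 10, 42, 4, 28, 13, 34, 17, 37, 39]
Result: [41, 10, 42, 4, 28, 13, 34, 17, 37, 39]


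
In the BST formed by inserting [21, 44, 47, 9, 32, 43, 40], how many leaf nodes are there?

Tree built from: [21, 44, 47, 9, 32, 43, 40]
Tree (level-order array): [21, 9, 44, None, None, 32, 47, None, 43, None, None, 40]
Rule: A leaf has 0 children.
Per-node child counts:
  node 21: 2 child(ren)
  node 9: 0 child(ren)
  node 44: 2 child(ren)
  node 32: 1 child(ren)
  node 43: 1 child(ren)
  node 40: 0 child(ren)
  node 47: 0 child(ren)
Matching nodes: [9, 40, 47]
Count of leaf nodes: 3


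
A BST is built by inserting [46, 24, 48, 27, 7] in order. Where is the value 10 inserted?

Starting tree (level order): [46, 24, 48, 7, 27]
Insertion path: 46 -> 24 -> 7
Result: insert 10 as right child of 7
Final tree (level order): [46, 24, 48, 7, 27, None, None, None, 10]


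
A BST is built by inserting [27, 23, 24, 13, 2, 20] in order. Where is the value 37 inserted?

Starting tree (level order): [27, 23, None, 13, 24, 2, 20]
Insertion path: 27
Result: insert 37 as right child of 27
Final tree (level order): [27, 23, 37, 13, 24, None, None, 2, 20]


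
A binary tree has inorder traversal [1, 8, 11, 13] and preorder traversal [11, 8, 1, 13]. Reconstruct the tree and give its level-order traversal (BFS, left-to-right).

Inorder:  [1, 8, 11, 13]
Preorder: [11, 8, 1, 13]
Algorithm: preorder visits root first, so consume preorder in order;
for each root, split the current inorder slice at that value into
left-subtree inorder and right-subtree inorder, then recurse.
Recursive splits:
  root=11; inorder splits into left=[1, 8], right=[13]
  root=8; inorder splits into left=[1], right=[]
  root=1; inorder splits into left=[], right=[]
  root=13; inorder splits into left=[], right=[]
Reconstructed level-order: [11, 8, 13, 1]


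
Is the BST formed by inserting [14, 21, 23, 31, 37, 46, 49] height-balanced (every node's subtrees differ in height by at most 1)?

Tree (level-order array): [14, None, 21, None, 23, None, 31, None, 37, None, 46, None, 49]
Definition: a tree is height-balanced if, at every node, |h(left) - h(right)| <= 1 (empty subtree has height -1).
Bottom-up per-node check:
  node 49: h_left=-1, h_right=-1, diff=0 [OK], height=0
  node 46: h_left=-1, h_right=0, diff=1 [OK], height=1
  node 37: h_left=-1, h_right=1, diff=2 [FAIL (|-1-1|=2 > 1)], height=2
  node 31: h_left=-1, h_right=2, diff=3 [FAIL (|-1-2|=3 > 1)], height=3
  node 23: h_left=-1, h_right=3, diff=4 [FAIL (|-1-3|=4 > 1)], height=4
  node 21: h_left=-1, h_right=4, diff=5 [FAIL (|-1-4|=5 > 1)], height=5
  node 14: h_left=-1, h_right=5, diff=6 [FAIL (|-1-5|=6 > 1)], height=6
Node 37 violates the condition: |-1 - 1| = 2 > 1.
Result: Not balanced


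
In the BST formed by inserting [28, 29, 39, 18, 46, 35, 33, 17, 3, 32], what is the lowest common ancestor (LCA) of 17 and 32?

Tree insertion order: [28, 29, 39, 18, 46, 35, 33, 17, 3, 32]
Tree (level-order array): [28, 18, 29, 17, None, None, 39, 3, None, 35, 46, None, None, 33, None, None, None, 32]
In a BST, the LCA of p=17, q=32 is the first node v on the
root-to-leaf path with p <= v <= q (go left if both < v, right if both > v).
Walk from root:
  at 28: 17 <= 28 <= 32, this is the LCA
LCA = 28


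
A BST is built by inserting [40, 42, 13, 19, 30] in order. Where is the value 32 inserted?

Starting tree (level order): [40, 13, 42, None, 19, None, None, None, 30]
Insertion path: 40 -> 13 -> 19 -> 30
Result: insert 32 as right child of 30
Final tree (level order): [40, 13, 42, None, 19, None, None, None, 30, None, 32]


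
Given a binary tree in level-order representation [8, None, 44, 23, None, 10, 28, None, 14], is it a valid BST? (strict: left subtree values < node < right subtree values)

Level-order array: [8, None, 44, 23, None, 10, 28, None, 14]
Validate using subtree bounds (lo, hi): at each node, require lo < value < hi,
then recurse left with hi=value and right with lo=value.
Preorder trace (stopping at first violation):
  at node 8 with bounds (-inf, +inf): OK
  at node 44 with bounds (8, +inf): OK
  at node 23 with bounds (8, 44): OK
  at node 10 with bounds (8, 23): OK
  at node 14 with bounds (10, 23): OK
  at node 28 with bounds (23, 44): OK
No violation found at any node.
Result: Valid BST


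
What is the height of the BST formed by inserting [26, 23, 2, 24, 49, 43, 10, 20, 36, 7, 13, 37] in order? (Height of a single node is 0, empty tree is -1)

Insertion order: [26, 23, 2, 24, 49, 43, 10, 20, 36, 7, 13, 37]
Tree (level-order array): [26, 23, 49, 2, 24, 43, None, None, 10, None, None, 36, None, 7, 20, None, 37, None, None, 13]
Compute height bottom-up (empty subtree = -1):
  height(7) = 1 + max(-1, -1) = 0
  height(13) = 1 + max(-1, -1) = 0
  height(20) = 1 + max(0, -1) = 1
  height(10) = 1 + max(0, 1) = 2
  height(2) = 1 + max(-1, 2) = 3
  height(24) = 1 + max(-1, -1) = 0
  height(23) = 1 + max(3, 0) = 4
  height(37) = 1 + max(-1, -1) = 0
  height(36) = 1 + max(-1, 0) = 1
  height(43) = 1 + max(1, -1) = 2
  height(49) = 1 + max(2, -1) = 3
  height(26) = 1 + max(4, 3) = 5
Height = 5


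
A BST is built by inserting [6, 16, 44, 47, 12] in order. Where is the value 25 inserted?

Starting tree (level order): [6, None, 16, 12, 44, None, None, None, 47]
Insertion path: 6 -> 16 -> 44
Result: insert 25 as left child of 44
Final tree (level order): [6, None, 16, 12, 44, None, None, 25, 47]


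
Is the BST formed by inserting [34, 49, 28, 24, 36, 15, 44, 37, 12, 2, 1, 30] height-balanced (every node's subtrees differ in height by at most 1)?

Tree (level-order array): [34, 28, 49, 24, 30, 36, None, 15, None, None, None, None, 44, 12, None, 37, None, 2, None, None, None, 1]
Definition: a tree is height-balanced if, at every node, |h(left) - h(right)| <= 1 (empty subtree has height -1).
Bottom-up per-node check:
  node 1: h_left=-1, h_right=-1, diff=0 [OK], height=0
  node 2: h_left=0, h_right=-1, diff=1 [OK], height=1
  node 12: h_left=1, h_right=-1, diff=2 [FAIL (|1--1|=2 > 1)], height=2
  node 15: h_left=2, h_right=-1, diff=3 [FAIL (|2--1|=3 > 1)], height=3
  node 24: h_left=3, h_right=-1, diff=4 [FAIL (|3--1|=4 > 1)], height=4
  node 30: h_left=-1, h_right=-1, diff=0 [OK], height=0
  node 28: h_left=4, h_right=0, diff=4 [FAIL (|4-0|=4 > 1)], height=5
  node 37: h_left=-1, h_right=-1, diff=0 [OK], height=0
  node 44: h_left=0, h_right=-1, diff=1 [OK], height=1
  node 36: h_left=-1, h_right=1, diff=2 [FAIL (|-1-1|=2 > 1)], height=2
  node 49: h_left=2, h_right=-1, diff=3 [FAIL (|2--1|=3 > 1)], height=3
  node 34: h_left=5, h_right=3, diff=2 [FAIL (|5-3|=2 > 1)], height=6
Node 12 violates the condition: |1 - -1| = 2 > 1.
Result: Not balanced


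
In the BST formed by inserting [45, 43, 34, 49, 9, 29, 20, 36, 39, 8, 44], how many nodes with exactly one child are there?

Tree built from: [45, 43, 34, 49, 9, 29, 20, 36, 39, 8, 44]
Tree (level-order array): [45, 43, 49, 34, 44, None, None, 9, 36, None, None, 8, 29, None, 39, None, None, 20]
Rule: These are nodes with exactly 1 non-null child.
Per-node child counts:
  node 45: 2 child(ren)
  node 43: 2 child(ren)
  node 34: 2 child(ren)
  node 9: 2 child(ren)
  node 8: 0 child(ren)
  node 29: 1 child(ren)
  node 20: 0 child(ren)
  node 36: 1 child(ren)
  node 39: 0 child(ren)
  node 44: 0 child(ren)
  node 49: 0 child(ren)
Matching nodes: [29, 36]
Count of nodes with exactly one child: 2


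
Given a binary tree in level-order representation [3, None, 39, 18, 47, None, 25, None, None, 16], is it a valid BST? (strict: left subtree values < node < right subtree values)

Level-order array: [3, None, 39, 18, 47, None, 25, None, None, 16]
Validate using subtree bounds (lo, hi): at each node, require lo < value < hi,
then recurse left with hi=value and right with lo=value.
Preorder trace (stopping at first violation):
  at node 3 with bounds (-inf, +inf): OK
  at node 39 with bounds (3, +inf): OK
  at node 18 with bounds (3, 39): OK
  at node 25 with bounds (18, 39): OK
  at node 16 with bounds (18, 25): VIOLATION
Node 16 violates its bound: not (18 < 16 < 25).
Result: Not a valid BST


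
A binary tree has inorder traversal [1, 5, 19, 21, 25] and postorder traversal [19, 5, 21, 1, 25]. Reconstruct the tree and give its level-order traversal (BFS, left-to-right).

Inorder:   [1, 5, 19, 21, 25]
Postorder: [19, 5, 21, 1, 25]
Algorithm: postorder visits root last, so walk postorder right-to-left;
each value is the root of the current inorder slice — split it at that
value, recurse on the right subtree first, then the left.
Recursive splits:
  root=25; inorder splits into left=[1, 5, 19, 21], right=[]
  root=1; inorder splits into left=[], right=[5, 19, 21]
  root=21; inorder splits into left=[5, 19], right=[]
  root=5; inorder splits into left=[], right=[19]
  root=19; inorder splits into left=[], right=[]
Reconstructed level-order: [25, 1, 21, 5, 19]


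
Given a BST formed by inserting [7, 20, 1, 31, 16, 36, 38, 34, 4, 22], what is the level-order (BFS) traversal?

Tree insertion order: [7, 20, 1, 31, 16, 36, 38, 34, 4, 22]
Tree (level-order array): [7, 1, 20, None, 4, 16, 31, None, None, None, None, 22, 36, None, None, 34, 38]
BFS from the root, enqueuing left then right child of each popped node:
  queue [7] -> pop 7, enqueue [1, 20], visited so far: [7]
  queue [1, 20] -> pop 1, enqueue [4], visited so far: [7, 1]
  queue [20, 4] -> pop 20, enqueue [16, 31], visited so far: [7, 1, 20]
  queue [4, 16, 31] -> pop 4, enqueue [none], visited so far: [7, 1, 20, 4]
  queue [16, 31] -> pop 16, enqueue [none], visited so far: [7, 1, 20, 4, 16]
  queue [31] -> pop 31, enqueue [22, 36], visited so far: [7, 1, 20, 4, 16, 31]
  queue [22, 36] -> pop 22, enqueue [none], visited so far: [7, 1, 20, 4, 16, 31, 22]
  queue [36] -> pop 36, enqueue [34, 38], visited so far: [7, 1, 20, 4, 16, 31, 22, 36]
  queue [34, 38] -> pop 34, enqueue [none], visited so far: [7, 1, 20, 4, 16, 31, 22, 36, 34]
  queue [38] -> pop 38, enqueue [none], visited so far: [7, 1, 20, 4, 16, 31, 22, 36, 34, 38]
Result: [7, 1, 20, 4, 16, 31, 22, 36, 34, 38]


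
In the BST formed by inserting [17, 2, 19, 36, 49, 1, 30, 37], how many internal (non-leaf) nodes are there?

Tree built from: [17, 2, 19, 36, 49, 1, 30, 37]
Tree (level-order array): [17, 2, 19, 1, None, None, 36, None, None, 30, 49, None, None, 37]
Rule: An internal node has at least one child.
Per-node child counts:
  node 17: 2 child(ren)
  node 2: 1 child(ren)
  node 1: 0 child(ren)
  node 19: 1 child(ren)
  node 36: 2 child(ren)
  node 30: 0 child(ren)
  node 49: 1 child(ren)
  node 37: 0 child(ren)
Matching nodes: [17, 2, 19, 36, 49]
Count of internal (non-leaf) nodes: 5


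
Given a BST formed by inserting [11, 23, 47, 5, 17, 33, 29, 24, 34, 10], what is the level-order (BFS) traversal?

Tree insertion order: [11, 23, 47, 5, 17, 33, 29, 24, 34, 10]
Tree (level-order array): [11, 5, 23, None, 10, 17, 47, None, None, None, None, 33, None, 29, 34, 24]
BFS from the root, enqueuing left then right child of each popped node:
  queue [11] -> pop 11, enqueue [5, 23], visited so far: [11]
  queue [5, 23] -> pop 5, enqueue [10], visited so far: [11, 5]
  queue [23, 10] -> pop 23, enqueue [17, 47], visited so far: [11, 5, 23]
  queue [10, 17, 47] -> pop 10, enqueue [none], visited so far: [11, 5, 23, 10]
  queue [17, 47] -> pop 17, enqueue [none], visited so far: [11, 5, 23, 10, 17]
  queue [47] -> pop 47, enqueue [33], visited so far: [11, 5, 23, 10, 17, 47]
  queue [33] -> pop 33, enqueue [29, 34], visited so far: [11, 5, 23, 10, 17, 47, 33]
  queue [29, 34] -> pop 29, enqueue [24], visited so far: [11, 5, 23, 10, 17, 47, 33, 29]
  queue [34, 24] -> pop 34, enqueue [none], visited so far: [11, 5, 23, 10, 17, 47, 33, 29, 34]
  queue [24] -> pop 24, enqueue [none], visited so far: [11, 5, 23, 10, 17, 47, 33, 29, 34, 24]
Result: [11, 5, 23, 10, 17, 47, 33, 29, 34, 24]


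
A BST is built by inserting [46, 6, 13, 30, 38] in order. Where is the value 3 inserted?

Starting tree (level order): [46, 6, None, None, 13, None, 30, None, 38]
Insertion path: 46 -> 6
Result: insert 3 as left child of 6
Final tree (level order): [46, 6, None, 3, 13, None, None, None, 30, None, 38]


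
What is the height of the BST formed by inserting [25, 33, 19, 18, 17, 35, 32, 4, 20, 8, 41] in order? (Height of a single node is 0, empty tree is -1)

Insertion order: [25, 33, 19, 18, 17, 35, 32, 4, 20, 8, 41]
Tree (level-order array): [25, 19, 33, 18, 20, 32, 35, 17, None, None, None, None, None, None, 41, 4, None, None, None, None, 8]
Compute height bottom-up (empty subtree = -1):
  height(8) = 1 + max(-1, -1) = 0
  height(4) = 1 + max(-1, 0) = 1
  height(17) = 1 + max(1, -1) = 2
  height(18) = 1 + max(2, -1) = 3
  height(20) = 1 + max(-1, -1) = 0
  height(19) = 1 + max(3, 0) = 4
  height(32) = 1 + max(-1, -1) = 0
  height(41) = 1 + max(-1, -1) = 0
  height(35) = 1 + max(-1, 0) = 1
  height(33) = 1 + max(0, 1) = 2
  height(25) = 1 + max(4, 2) = 5
Height = 5


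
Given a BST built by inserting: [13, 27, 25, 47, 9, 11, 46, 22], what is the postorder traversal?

Tree insertion order: [13, 27, 25, 47, 9, 11, 46, 22]
Tree (level-order array): [13, 9, 27, None, 11, 25, 47, None, None, 22, None, 46]
Postorder traversal: [11, 9, 22, 25, 46, 47, 27, 13]


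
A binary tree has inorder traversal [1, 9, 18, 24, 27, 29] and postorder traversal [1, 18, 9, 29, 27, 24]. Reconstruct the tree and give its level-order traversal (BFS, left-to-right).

Inorder:   [1, 9, 18, 24, 27, 29]
Postorder: [1, 18, 9, 29, 27, 24]
Algorithm: postorder visits root last, so walk postorder right-to-left;
each value is the root of the current inorder slice — split it at that
value, recurse on the right subtree first, then the left.
Recursive splits:
  root=24; inorder splits into left=[1, 9, 18], right=[27, 29]
  root=27; inorder splits into left=[], right=[29]
  root=29; inorder splits into left=[], right=[]
  root=9; inorder splits into left=[1], right=[18]
  root=18; inorder splits into left=[], right=[]
  root=1; inorder splits into left=[], right=[]
Reconstructed level-order: [24, 9, 27, 1, 18, 29]


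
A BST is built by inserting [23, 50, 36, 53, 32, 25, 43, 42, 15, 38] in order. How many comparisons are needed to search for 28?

Search path for 28: 23 -> 50 -> 36 -> 32 -> 25
Found: False
Comparisons: 5


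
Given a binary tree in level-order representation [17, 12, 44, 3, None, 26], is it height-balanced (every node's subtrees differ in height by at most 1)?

Tree (level-order array): [17, 12, 44, 3, None, 26]
Definition: a tree is height-balanced if, at every node, |h(left) - h(right)| <= 1 (empty subtree has height -1).
Bottom-up per-node check:
  node 3: h_left=-1, h_right=-1, diff=0 [OK], height=0
  node 12: h_left=0, h_right=-1, diff=1 [OK], height=1
  node 26: h_left=-1, h_right=-1, diff=0 [OK], height=0
  node 44: h_left=0, h_right=-1, diff=1 [OK], height=1
  node 17: h_left=1, h_right=1, diff=0 [OK], height=2
All nodes satisfy the balance condition.
Result: Balanced


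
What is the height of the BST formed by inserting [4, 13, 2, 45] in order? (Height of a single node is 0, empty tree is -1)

Insertion order: [4, 13, 2, 45]
Tree (level-order array): [4, 2, 13, None, None, None, 45]
Compute height bottom-up (empty subtree = -1):
  height(2) = 1 + max(-1, -1) = 0
  height(45) = 1 + max(-1, -1) = 0
  height(13) = 1 + max(-1, 0) = 1
  height(4) = 1 + max(0, 1) = 2
Height = 2


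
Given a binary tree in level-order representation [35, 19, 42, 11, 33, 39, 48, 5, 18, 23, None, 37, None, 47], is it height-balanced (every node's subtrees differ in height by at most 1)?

Tree (level-order array): [35, 19, 42, 11, 33, 39, 48, 5, 18, 23, None, 37, None, 47]
Definition: a tree is height-balanced if, at every node, |h(left) - h(right)| <= 1 (empty subtree has height -1).
Bottom-up per-node check:
  node 5: h_left=-1, h_right=-1, diff=0 [OK], height=0
  node 18: h_left=-1, h_right=-1, diff=0 [OK], height=0
  node 11: h_left=0, h_right=0, diff=0 [OK], height=1
  node 23: h_left=-1, h_right=-1, diff=0 [OK], height=0
  node 33: h_left=0, h_right=-1, diff=1 [OK], height=1
  node 19: h_left=1, h_right=1, diff=0 [OK], height=2
  node 37: h_left=-1, h_right=-1, diff=0 [OK], height=0
  node 39: h_left=0, h_right=-1, diff=1 [OK], height=1
  node 47: h_left=-1, h_right=-1, diff=0 [OK], height=0
  node 48: h_left=0, h_right=-1, diff=1 [OK], height=1
  node 42: h_left=1, h_right=1, diff=0 [OK], height=2
  node 35: h_left=2, h_right=2, diff=0 [OK], height=3
All nodes satisfy the balance condition.
Result: Balanced


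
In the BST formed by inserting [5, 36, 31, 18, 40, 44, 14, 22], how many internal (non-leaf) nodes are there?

Tree built from: [5, 36, 31, 18, 40, 44, 14, 22]
Tree (level-order array): [5, None, 36, 31, 40, 18, None, None, 44, 14, 22]
Rule: An internal node has at least one child.
Per-node child counts:
  node 5: 1 child(ren)
  node 36: 2 child(ren)
  node 31: 1 child(ren)
  node 18: 2 child(ren)
  node 14: 0 child(ren)
  node 22: 0 child(ren)
  node 40: 1 child(ren)
  node 44: 0 child(ren)
Matching nodes: [5, 36, 31, 18, 40]
Count of internal (non-leaf) nodes: 5


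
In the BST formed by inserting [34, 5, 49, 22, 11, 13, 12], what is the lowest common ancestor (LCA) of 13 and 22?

Tree insertion order: [34, 5, 49, 22, 11, 13, 12]
Tree (level-order array): [34, 5, 49, None, 22, None, None, 11, None, None, 13, 12]
In a BST, the LCA of p=13, q=22 is the first node v on the
root-to-leaf path with p <= v <= q (go left if both < v, right if both > v).
Walk from root:
  at 34: both 13 and 22 < 34, go left
  at 5: both 13 and 22 > 5, go right
  at 22: 13 <= 22 <= 22, this is the LCA
LCA = 22


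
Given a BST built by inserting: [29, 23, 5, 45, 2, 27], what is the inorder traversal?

Tree insertion order: [29, 23, 5, 45, 2, 27]
Tree (level-order array): [29, 23, 45, 5, 27, None, None, 2]
Inorder traversal: [2, 5, 23, 27, 29, 45]


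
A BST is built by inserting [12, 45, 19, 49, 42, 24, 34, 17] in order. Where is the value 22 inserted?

Starting tree (level order): [12, None, 45, 19, 49, 17, 42, None, None, None, None, 24, None, None, 34]
Insertion path: 12 -> 45 -> 19 -> 42 -> 24
Result: insert 22 as left child of 24
Final tree (level order): [12, None, 45, 19, 49, 17, 42, None, None, None, None, 24, None, 22, 34]


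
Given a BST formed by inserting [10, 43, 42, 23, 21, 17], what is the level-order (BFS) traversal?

Tree insertion order: [10, 43, 42, 23, 21, 17]
Tree (level-order array): [10, None, 43, 42, None, 23, None, 21, None, 17]
BFS from the root, enqueuing left then right child of each popped node:
  queue [10] -> pop 10, enqueue [43], visited so far: [10]
  queue [43] -> pop 43, enqueue [42], visited so far: [10, 43]
  queue [42] -> pop 42, enqueue [23], visited so far: [10, 43, 42]
  queue [23] -> pop 23, enqueue [21], visited so far: [10, 43, 42, 23]
  queue [21] -> pop 21, enqueue [17], visited so far: [10, 43, 42, 23, 21]
  queue [17] -> pop 17, enqueue [none], visited so far: [10, 43, 42, 23, 21, 17]
Result: [10, 43, 42, 23, 21, 17]


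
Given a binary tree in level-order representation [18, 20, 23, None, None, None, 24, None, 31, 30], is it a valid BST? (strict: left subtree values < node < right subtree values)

Level-order array: [18, 20, 23, None, None, None, 24, None, 31, 30]
Validate using subtree bounds (lo, hi): at each node, require lo < value < hi,
then recurse left with hi=value and right with lo=value.
Preorder trace (stopping at first violation):
  at node 18 with bounds (-inf, +inf): OK
  at node 20 with bounds (-inf, 18): VIOLATION
Node 20 violates its bound: not (-inf < 20 < 18).
Result: Not a valid BST


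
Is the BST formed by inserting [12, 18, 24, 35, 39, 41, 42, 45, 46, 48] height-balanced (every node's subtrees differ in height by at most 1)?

Tree (level-order array): [12, None, 18, None, 24, None, 35, None, 39, None, 41, None, 42, None, 45, None, 46, None, 48]
Definition: a tree is height-balanced if, at every node, |h(left) - h(right)| <= 1 (empty subtree has height -1).
Bottom-up per-node check:
  node 48: h_left=-1, h_right=-1, diff=0 [OK], height=0
  node 46: h_left=-1, h_right=0, diff=1 [OK], height=1
  node 45: h_left=-1, h_right=1, diff=2 [FAIL (|-1-1|=2 > 1)], height=2
  node 42: h_left=-1, h_right=2, diff=3 [FAIL (|-1-2|=3 > 1)], height=3
  node 41: h_left=-1, h_right=3, diff=4 [FAIL (|-1-3|=4 > 1)], height=4
  node 39: h_left=-1, h_right=4, diff=5 [FAIL (|-1-4|=5 > 1)], height=5
  node 35: h_left=-1, h_right=5, diff=6 [FAIL (|-1-5|=6 > 1)], height=6
  node 24: h_left=-1, h_right=6, diff=7 [FAIL (|-1-6|=7 > 1)], height=7
  node 18: h_left=-1, h_right=7, diff=8 [FAIL (|-1-7|=8 > 1)], height=8
  node 12: h_left=-1, h_right=8, diff=9 [FAIL (|-1-8|=9 > 1)], height=9
Node 45 violates the condition: |-1 - 1| = 2 > 1.
Result: Not balanced


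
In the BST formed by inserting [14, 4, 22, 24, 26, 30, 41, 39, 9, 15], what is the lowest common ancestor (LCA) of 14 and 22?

Tree insertion order: [14, 4, 22, 24, 26, 30, 41, 39, 9, 15]
Tree (level-order array): [14, 4, 22, None, 9, 15, 24, None, None, None, None, None, 26, None, 30, None, 41, 39]
In a BST, the LCA of p=14, q=22 is the first node v on the
root-to-leaf path with p <= v <= q (go left if both < v, right if both > v).
Walk from root:
  at 14: 14 <= 14 <= 22, this is the LCA
LCA = 14


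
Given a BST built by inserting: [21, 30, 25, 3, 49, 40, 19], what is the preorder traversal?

Tree insertion order: [21, 30, 25, 3, 49, 40, 19]
Tree (level-order array): [21, 3, 30, None, 19, 25, 49, None, None, None, None, 40]
Preorder traversal: [21, 3, 19, 30, 25, 49, 40]


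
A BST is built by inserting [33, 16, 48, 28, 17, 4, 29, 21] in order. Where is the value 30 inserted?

Starting tree (level order): [33, 16, 48, 4, 28, None, None, None, None, 17, 29, None, 21]
Insertion path: 33 -> 16 -> 28 -> 29
Result: insert 30 as right child of 29
Final tree (level order): [33, 16, 48, 4, 28, None, None, None, None, 17, 29, None, 21, None, 30]


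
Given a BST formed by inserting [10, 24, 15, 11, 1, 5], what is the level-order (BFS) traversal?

Tree insertion order: [10, 24, 15, 11, 1, 5]
Tree (level-order array): [10, 1, 24, None, 5, 15, None, None, None, 11]
BFS from the root, enqueuing left then right child of each popped node:
  queue [10] -> pop 10, enqueue [1, 24], visited so far: [10]
  queue [1, 24] -> pop 1, enqueue [5], visited so far: [10, 1]
  queue [24, 5] -> pop 24, enqueue [15], visited so far: [10, 1, 24]
  queue [5, 15] -> pop 5, enqueue [none], visited so far: [10, 1, 24, 5]
  queue [15] -> pop 15, enqueue [11], visited so far: [10, 1, 24, 5, 15]
  queue [11] -> pop 11, enqueue [none], visited so far: [10, 1, 24, 5, 15, 11]
Result: [10, 1, 24, 5, 15, 11]


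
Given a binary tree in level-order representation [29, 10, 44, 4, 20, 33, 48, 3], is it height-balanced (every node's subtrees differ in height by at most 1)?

Tree (level-order array): [29, 10, 44, 4, 20, 33, 48, 3]
Definition: a tree is height-balanced if, at every node, |h(left) - h(right)| <= 1 (empty subtree has height -1).
Bottom-up per-node check:
  node 3: h_left=-1, h_right=-1, diff=0 [OK], height=0
  node 4: h_left=0, h_right=-1, diff=1 [OK], height=1
  node 20: h_left=-1, h_right=-1, diff=0 [OK], height=0
  node 10: h_left=1, h_right=0, diff=1 [OK], height=2
  node 33: h_left=-1, h_right=-1, diff=0 [OK], height=0
  node 48: h_left=-1, h_right=-1, diff=0 [OK], height=0
  node 44: h_left=0, h_right=0, diff=0 [OK], height=1
  node 29: h_left=2, h_right=1, diff=1 [OK], height=3
All nodes satisfy the balance condition.
Result: Balanced


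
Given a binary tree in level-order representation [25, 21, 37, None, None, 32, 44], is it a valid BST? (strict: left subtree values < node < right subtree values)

Level-order array: [25, 21, 37, None, None, 32, 44]
Validate using subtree bounds (lo, hi): at each node, require lo < value < hi,
then recurse left with hi=value and right with lo=value.
Preorder trace (stopping at first violation):
  at node 25 with bounds (-inf, +inf): OK
  at node 21 with bounds (-inf, 25): OK
  at node 37 with bounds (25, +inf): OK
  at node 32 with bounds (25, 37): OK
  at node 44 with bounds (37, +inf): OK
No violation found at any node.
Result: Valid BST
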